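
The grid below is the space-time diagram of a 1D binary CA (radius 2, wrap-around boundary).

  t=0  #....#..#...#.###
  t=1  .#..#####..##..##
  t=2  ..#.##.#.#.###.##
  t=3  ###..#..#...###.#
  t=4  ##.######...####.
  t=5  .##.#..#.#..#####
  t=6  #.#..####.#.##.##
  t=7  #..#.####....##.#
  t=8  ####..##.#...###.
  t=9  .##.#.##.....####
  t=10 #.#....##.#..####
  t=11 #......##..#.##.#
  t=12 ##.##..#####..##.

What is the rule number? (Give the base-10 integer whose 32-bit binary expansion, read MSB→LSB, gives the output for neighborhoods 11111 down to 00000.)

1795487477

  nb #####: next=.  (t=1,i=6, bit31=0)
  nb ####.: next=#  (t=0,i=16, bit30=1)
  nb ###.#: next=#  (t=2,i=13, bit29=1)
  nb ###..: next=.  (t=0,i=0, bit28=0)
  nb ##.##: next=#  (t=2,i=14, bit27=1)
  nb ##.#.: next=.  (t=1,i=0, bit26=0)
  nb ##..#: next=#  (t=1,i=9, bit25=1)
  nb ##...: next=#  (t=0,i=1, bit24=1)
  nb #.###: next=.  (t=0,i=14, bit23=0)
  nb #.##.: next=.  (t=2,i=4, bit22=0)
  nb #.#.#: next=.  (t=2,i=7, bit21=0)
  nb #.#..: next=.  (t=1,i=1, bit20=0)
  nb #..##: next=.  (t=1,i=3, bit19=0)
  nb #..#.: next=#  (t=0,i=7, bit18=1)
  nb #...#: next=.  (t=0,i=10, bit17=0)
  nb #....: next=.  (t=0,i=2, bit16=0)
  nb .####: next=#  (t=0,i=15, bit15=1)
  nb .###.: next=#  (t=2,i=12, bit14=1)
  nb .##.#: next=#  (t=1,i=16, bit13=1)
  nb .##..: next=#  (t=1,i=12, bit12=1)
  nb .#.##: next=.  (t=0,i=13, bit11=0)
  nb .#.#.: next=#  (t=2,i=8, bit10=1)
  nb .#..#: next=#  (t=0,i=6, bit9=1)
  nb .#...: next=.  (t=0,i=9, bit8=0)
  nb ..###: next=#  (t=1,i=4, bit7=1)
  nb ..##.: next=#  (t=1,i=11, bit6=1)
  nb ..#.#: next=#  (t=0,i=12, bit5=1)
  nb ..#..: next=#  (t=0,i=5, bit4=1)
  nb ...##: next=.  (t=3,i=11, bit3=0)
  nb ...#.: next=#  (t=0,i=4, bit2=1)
  nb ....#: next=.  (t=0,i=3, bit1=0)
  nb .....: next=#  (t=9,i=10, bit0=1)
  bits 01101011000001001111011011110101 = 1795487477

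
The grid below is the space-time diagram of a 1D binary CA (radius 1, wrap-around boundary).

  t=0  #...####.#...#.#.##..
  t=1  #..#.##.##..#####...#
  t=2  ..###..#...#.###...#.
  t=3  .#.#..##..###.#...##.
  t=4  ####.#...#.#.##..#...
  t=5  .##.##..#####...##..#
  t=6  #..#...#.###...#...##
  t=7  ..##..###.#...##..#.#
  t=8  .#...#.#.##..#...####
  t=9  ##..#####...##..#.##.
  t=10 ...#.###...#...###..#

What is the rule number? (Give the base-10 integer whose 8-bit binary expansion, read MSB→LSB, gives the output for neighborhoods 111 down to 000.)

  [7] ### => #  t=0,i=5
  [6] ##. => .  t=0,i=7
  [5] #.# => #  t=0,i=8
  [4] #.. => .  t=0,i=1
  [3] .## => .  t=0,i=4
  [2] .#. => #  t=0,i=0
  [1] ..# => #  t=0,i=3
  [0] ... => .  t=0,i=2
  bits 10100110 = 166

166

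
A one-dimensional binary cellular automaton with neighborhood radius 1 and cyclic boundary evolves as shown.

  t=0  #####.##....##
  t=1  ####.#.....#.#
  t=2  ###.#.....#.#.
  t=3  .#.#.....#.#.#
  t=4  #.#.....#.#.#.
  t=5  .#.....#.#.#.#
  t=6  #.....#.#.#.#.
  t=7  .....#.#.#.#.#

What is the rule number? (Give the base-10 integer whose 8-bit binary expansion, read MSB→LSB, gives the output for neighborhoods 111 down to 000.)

  ### -> #   bit 7 = 1  t=0,i=0
  ##. -> .   bit 6 = 0  t=0,i=4
  #.# -> #   bit 5 = 1  t=0,i=5
  #.. -> .   bit 4 = 0  t=0,i=8
  .## -> .   bit 3 = 0  t=0,i=6
  .#. -> .   bit 2 = 0  t=1,i=5
  ..# -> #   bit 1 = 1  t=0,i=11
  ... -> .   bit 0 = 0  t=0,i=9
  bits 10100010 = 162

162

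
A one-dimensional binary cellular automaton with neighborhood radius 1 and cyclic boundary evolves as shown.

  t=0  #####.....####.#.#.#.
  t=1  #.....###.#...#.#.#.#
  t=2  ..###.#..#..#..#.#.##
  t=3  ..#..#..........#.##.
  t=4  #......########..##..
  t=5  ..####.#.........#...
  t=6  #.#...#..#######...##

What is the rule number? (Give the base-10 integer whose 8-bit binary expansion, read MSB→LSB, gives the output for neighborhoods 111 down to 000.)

  ### -> .   bit 7 = 0  t=0,i=1
  ##. -> .   bit 6 = 0  t=0,i=4
  #.# -> #   bit 5 = 1  t=0,i=14
  #.. -> .   bit 4 = 0  t=0,i=5
  .## -> #   bit 3 = 1  t=0,i=0
  .#. -> .   bit 2 = 0  t=0,i=15
  ..# -> .   bit 1 = 0  t=0,i=9
  ... -> #   bit 0 = 1  t=0,i=6
  bits 00101001 = 41

41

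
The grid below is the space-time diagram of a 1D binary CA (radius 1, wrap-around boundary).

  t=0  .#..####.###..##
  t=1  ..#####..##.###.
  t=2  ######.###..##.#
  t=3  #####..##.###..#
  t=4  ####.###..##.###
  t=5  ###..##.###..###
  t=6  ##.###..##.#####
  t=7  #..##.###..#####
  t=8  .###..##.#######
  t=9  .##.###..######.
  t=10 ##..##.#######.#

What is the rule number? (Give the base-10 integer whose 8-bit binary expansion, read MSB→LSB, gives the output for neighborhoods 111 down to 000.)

155

  ###|#  b7=1 t=0,i=5
  ##.|.  b6=0 t=0,i=7
  #.#|.  b5=0 t=0,i=0
  #..|#  b4=1 t=0,i=2
  .##|#  b3=1 t=0,i=4
  .#.|.  b2=0 t=0,i=1
  ..#|#  b1=1 t=0,i=3
  ...|#  b0=1 t=1,i=0
  bits 10011011 = 155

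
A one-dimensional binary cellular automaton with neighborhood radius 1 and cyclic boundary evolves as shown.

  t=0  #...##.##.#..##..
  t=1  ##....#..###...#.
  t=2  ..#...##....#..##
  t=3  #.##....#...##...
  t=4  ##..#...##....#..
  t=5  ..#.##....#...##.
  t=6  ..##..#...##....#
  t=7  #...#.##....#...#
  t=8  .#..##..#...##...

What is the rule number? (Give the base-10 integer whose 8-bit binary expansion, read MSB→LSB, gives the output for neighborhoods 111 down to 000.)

52

  ### -> .   bit 7 = 0  t=1,i=10
  ##. -> .   bit 6 = 0  t=0,i=5
  #.# -> #   bit 5 = 1  t=0,i=6
  #.. -> #   bit 4 = 1  t=0,i=1
  .## -> .   bit 3 = 0  t=0,i=4
  .#. -> #   bit 2 = 1  t=0,i=0
  ..# -> .   bit 1 = 0  t=0,i=3
  ... -> .   bit 0 = 0  t=0,i=2
  bits 00110100 = 52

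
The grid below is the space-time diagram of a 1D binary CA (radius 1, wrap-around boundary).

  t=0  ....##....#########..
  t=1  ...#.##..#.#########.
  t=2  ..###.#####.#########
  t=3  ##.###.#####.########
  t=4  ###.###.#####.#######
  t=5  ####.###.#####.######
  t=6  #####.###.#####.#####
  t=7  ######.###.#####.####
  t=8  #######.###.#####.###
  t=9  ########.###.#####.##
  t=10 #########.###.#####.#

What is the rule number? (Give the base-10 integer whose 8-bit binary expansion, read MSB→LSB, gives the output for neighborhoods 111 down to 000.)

  [7] ### => #  t=0,i=11
  [6] ##. => #  t=0,i=5
  [5] #.# => #  t=1,i=4
  [4] #.. => #  t=0,i=6
  [3] .## => .  t=0,i=4
  [2] .#. => #  t=1,i=3
  [1] ..# => #  t=0,i=3
  [0] ... => .  t=0,i=0
  bits 11110110 = 246

246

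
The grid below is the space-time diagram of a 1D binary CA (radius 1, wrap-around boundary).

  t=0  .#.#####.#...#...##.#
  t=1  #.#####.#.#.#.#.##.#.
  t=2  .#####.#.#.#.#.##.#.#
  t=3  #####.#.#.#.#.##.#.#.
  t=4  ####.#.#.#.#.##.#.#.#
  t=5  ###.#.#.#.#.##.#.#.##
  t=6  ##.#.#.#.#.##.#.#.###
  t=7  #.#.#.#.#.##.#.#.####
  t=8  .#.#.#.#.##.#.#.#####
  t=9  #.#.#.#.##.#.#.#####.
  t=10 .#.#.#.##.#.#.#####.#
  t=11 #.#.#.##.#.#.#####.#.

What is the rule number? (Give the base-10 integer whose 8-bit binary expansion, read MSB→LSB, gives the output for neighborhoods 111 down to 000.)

  ###|#  b7=1 t=0,i=4
  ##.|.  b6=0 t=0,i=7
  #.#|#  b5=1 t=0,i=0
  #..|#  b4=1 t=0,i=10
  .##|#  b3=1 t=0,i=3
  .#.|.  b2=0 t=0,i=1
  ..#|#  b1=1 t=0,i=12
  ...|.  b0=0 t=0,i=11
  bits 10111010 = 186

186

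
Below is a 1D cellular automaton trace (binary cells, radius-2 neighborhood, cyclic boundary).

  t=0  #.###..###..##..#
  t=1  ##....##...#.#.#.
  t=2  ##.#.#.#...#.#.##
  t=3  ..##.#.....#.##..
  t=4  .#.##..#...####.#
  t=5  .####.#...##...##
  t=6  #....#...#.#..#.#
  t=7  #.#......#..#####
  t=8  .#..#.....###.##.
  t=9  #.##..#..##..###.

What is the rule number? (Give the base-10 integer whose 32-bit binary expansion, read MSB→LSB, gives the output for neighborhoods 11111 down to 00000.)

2355968680

  nb #####: next=#  (t=7,i=14, bit31=1)
  nb ####.: next=.  (t=2,i=0, bit30=0)
  nb ###.#: next=.  (t=2,i=1, bit29=0)
  nb ###..: next=.  (t=0,i=4, bit28=0)
  nb ##.##: next=#  (t=0,i=1, bit27=1)
  nb ##.#.: next=#  (t=2,i=2, bit26=1)
  nb ##..#: next=.  (t=0,i=5, bit25=0)
  nb ##...: next=.  (t=1,i=2, bit24=0)
  nb #.###: next=.  (t=0,i=2, bit23=0)
  nb #.##.: next=#  (t=1,i=0, bit22=1)
  nb #.#.#: next=#  (t=1,i=13, bit21=1)
  nb #.#..: next=.  (t=2,i=7, bit20=0)
  nb #..##: next=#  (t=0,i=6, bit19=1)
  nb #..#.: next=#  (t=4,i=6, bit18=1)
  nb #...#: next=.  (t=1,i=9, bit17=0)
  nb #....: next=#  (t=1,i=3, bit16=1)
  nb .####: next=.  (t=2,i=16, bit15=0)
  nb .###.: next=.  (t=0,i=3, bit14=0)
  nb .##.#: next=#  (t=0,i=0, bit13=1)
  nb .##..: next=#  (t=0,i=13, bit12=1)
  nb .#.##: next=#  (t=1,i=16, bit11=1)
  nb .#.#.: next=.  (t=1,i=12, bit10=0)
  nb .#..#: next=#  (t=6,i=12, bit9=1)
  nb .#...: next=.  (t=2,i=8, bit8=0)
  nb ..###: next=#  (t=0,i=7, bit7=1)
  nb ..##.: next=.  (t=0,i=12, bit6=0)
  nb ..#.#: next=#  (t=1,i=11, bit5=1)
  nb ..#..: next=.  (t=4,i=7, bit4=0)
  nb ...##: next=#  (t=1,i=5, bit3=1)
  nb ...#.: next=.  (t=1,i=10, bit2=0)
  nb ....#: next=.  (t=1,i=4, bit1=0)
  nb .....: next=.  (t=3,i=8, bit0=0)
  bits 10001100011011010011101010101000 = 2355968680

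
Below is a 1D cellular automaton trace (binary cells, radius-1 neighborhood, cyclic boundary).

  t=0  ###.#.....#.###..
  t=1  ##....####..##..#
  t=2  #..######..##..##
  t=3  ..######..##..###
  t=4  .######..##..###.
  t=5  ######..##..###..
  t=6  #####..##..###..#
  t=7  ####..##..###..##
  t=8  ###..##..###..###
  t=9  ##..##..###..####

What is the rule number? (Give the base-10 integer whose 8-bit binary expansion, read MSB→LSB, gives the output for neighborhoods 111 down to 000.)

  ###|#  b7=1 t=0,i=1
  ##.|.  b6=0 t=0,i=2
  #.#|.  b5=0 t=0,i=3
  #..|.  b4=0 t=0,i=5
  .##|#  b3=1 t=0,i=0
  .#.|.  b2=0 t=0,i=4
  ..#|#  b1=1 t=0,i=9
  ...|#  b0=1 t=0,i=6
  bits 10001011 = 139

139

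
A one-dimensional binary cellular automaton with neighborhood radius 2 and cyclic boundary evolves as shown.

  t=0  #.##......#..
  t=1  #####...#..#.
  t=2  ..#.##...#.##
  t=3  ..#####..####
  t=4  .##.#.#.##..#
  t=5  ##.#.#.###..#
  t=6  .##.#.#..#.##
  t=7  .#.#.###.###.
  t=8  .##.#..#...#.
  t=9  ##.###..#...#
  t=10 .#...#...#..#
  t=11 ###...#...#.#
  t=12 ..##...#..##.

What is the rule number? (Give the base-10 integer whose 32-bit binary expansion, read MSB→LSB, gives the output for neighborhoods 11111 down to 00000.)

3042451426

  #####|#  b31=1 t=1,i=2
  ####.|.  b30=0 t=1,i=3
  ###.#|#  b29=1 t=5,i=1
  ###..|#  b28=1 t=1,i=4
  ##.##|.  b27=0 t=6,i=0
  ##.#.|#  b26=1 t=4,i=3
  ##..#|.  b25=0 t=2,i=0
  ##...|#  b24=1 t=0,i=4
  #.###|.  b23=0 t=1,i=0
  #.##.|#  b22=1 t=0,i=2
  #.#.#|.  b21=0 t=4,i=4
  #.#..|#  b20=1 t=6,i=6
  #..##|#  b19=1 t=3,i=1
  #..#.|.  b18=0 t=0,i=12
  #...#|.  b17=0 t=1,i=6
  #....|.  b16=0 t=0,i=5
  .####|.  b15=0 t=1,i=1
  .###.|.  b14=0 t=5,i=0
  .##.#|.  b13=0 t=4,i=2
  .##..|#  b12=1 t=0,i=3
  .#.##|#  b11=1 t=0,i=1
  .#.#.|#  b10=1 t=4,i=5
  .#..#|#  b9=1 t=0,i=11
  .#...|#  b8=1 t=8,i=8
  ..###|#  b7=1 t=3,i=2
  ..##.|#  b6=1 t=8,i=1
  ..#.#|#  b5=1 t=0,i=0
  ..#..|.  b4=0 t=0,i=10
  ...##|.  b3=0 t=9,i=11
  ...#.|.  b2=0 t=0,i=9
  ....#|#  b1=1 t=0,i=8
  .....|.  b0=0 t=0,i=6
  bits 10110101010110000001111111100010 = 3042451426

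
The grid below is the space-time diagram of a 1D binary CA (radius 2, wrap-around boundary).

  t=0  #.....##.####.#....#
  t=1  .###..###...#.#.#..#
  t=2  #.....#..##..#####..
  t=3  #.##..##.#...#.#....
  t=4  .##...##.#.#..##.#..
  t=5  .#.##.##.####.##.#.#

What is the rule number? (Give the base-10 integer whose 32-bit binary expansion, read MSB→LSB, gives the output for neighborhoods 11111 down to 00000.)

  [31] ##### => #  t=2,i=15
  [30] ####. => .  t=0,i=11
  [29] ###.# => #  t=0,i=12
  [28] ###.. => .  t=1,i=3
  [27] ##.## => #  t=0,i=8
  [26] ##.#. => .  t=0,i=13
  [25] ##..# => .  t=1,i=4
  [24] ##... => #  t=0,i=1
  [23] #.### => .  t=0,i=9
  [22] #.##. => #  t=3,i=2
  [21] #.#.# => #  t=1,i=14
  [20] #.#.. => #  t=0,i=14
  [19] #..## => .  t=1,i=5
  [18] #..#. => .  t=1,i=18
  [17] #...# => #  t=1,i=10
  [16] #.... => #  t=0,i=2
  [15] .#### => .  t=0,i=10
  [14] .###. => .  t=1,i=2
  [13] .##.# => #  t=0,i=7
  [12] .##.. => .  t=0,i=0
  [11] .#.## => #  t=1,i=0
  [10] .#.#. => #  t=1,i=13
  [9] .#..# => #  t=1,i=17
  [8] .#... => .  t=0,i=15
  [7] ..### => #  t=1,i=6
  [6] ..##. => #  t=0,i=6
  [5] ..#.# => .  t=1,i=12
  [4] ..#.. => #  t=2,i=0
  [3] ...## => .  t=0,i=5
  [2] ...#. => .  t=1,i=11
  [1] ....# => .  t=0,i=4
  [0] ..... => #  t=0,i=3
  bits 10101001011100110010111011010001 = 2842898129

2842898129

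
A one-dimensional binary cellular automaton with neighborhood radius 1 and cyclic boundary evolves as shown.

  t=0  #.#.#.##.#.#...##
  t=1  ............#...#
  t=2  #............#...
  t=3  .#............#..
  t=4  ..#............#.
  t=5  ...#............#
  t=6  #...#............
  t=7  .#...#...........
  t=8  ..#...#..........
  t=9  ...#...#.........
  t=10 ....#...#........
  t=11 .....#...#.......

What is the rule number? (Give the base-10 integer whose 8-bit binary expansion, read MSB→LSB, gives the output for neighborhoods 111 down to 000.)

144

  [7] ### => #  t=0,i=16
  [6] ##. => .  t=0,i=0
  [5] #.# => .  t=0,i=1
  [4] #.. => #  t=0,i=12
  [3] .## => .  t=0,i=6
  [2] .#. => .  t=0,i=2
  [1] ..# => .  t=0,i=14
  [0] ... => .  t=0,i=13
  bits 10010000 = 144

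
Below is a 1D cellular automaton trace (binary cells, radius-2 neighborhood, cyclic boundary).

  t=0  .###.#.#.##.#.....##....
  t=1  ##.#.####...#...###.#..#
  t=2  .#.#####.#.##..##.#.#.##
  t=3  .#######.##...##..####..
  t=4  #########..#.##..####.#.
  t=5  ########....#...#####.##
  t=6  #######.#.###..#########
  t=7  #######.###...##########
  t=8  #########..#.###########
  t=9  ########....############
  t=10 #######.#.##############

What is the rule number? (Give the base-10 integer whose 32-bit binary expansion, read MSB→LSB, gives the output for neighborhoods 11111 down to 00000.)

3921186014

  nb #####: next=#  (t=2,i=5, bit31=1)
  nb ####.: next=#  (t=1,i=7, bit30=1)
  nb ###.#: next=#  (t=0,i=3, bit29=1)
  nb ###..: next=.  (t=1,i=8, bit28=0)
  nb ##.##: next=#  (t=3,i=8, bit27=1)
  nb ##.#.: next=.  (t=0,i=4, bit26=0)
  nb ##..#: next=.  (t=2,i=13, bit25=0)
  nb ##...: next=#  (t=0,i=20, bit24=1)
  nb #.###: next=#  (t=1,i=5, bit23=1)
  nb #.##.: next=.  (t=0,i=9, bit22=0)
  nb #.#.#: next=#  (t=0,i=5, bit21=1)
  nb #.#..: next=#  (t=0,i=12, bit20=1)
  nb #..##: next=#  (t=1,i=22, bit19=1)
  nb #..#.: next=.  (t=4,i=10, bit18=0)
  nb #...#: next=.  (t=1,i=10, bit17=0)
  nb #....: next=.  (t=0,i=14, bit16=0)
  nb .####: next=#  (t=1,i=6, bit15=1)
  nb .###.: next=.  (t=0,i=2, bit14=0)
  nb .##.#: next=.  (t=0,i=10, bit13=0)
  nb .##..: next=.  (t=0,i=19, bit12=0)
  nb .#.##: next=#  (t=0,i=8, bit11=1)
  nb .#.#.: next=#  (t=0,i=6, bit10=1)
  nb .#..#: next=.  (t=1,i=21, bit9=0)
  nb .#...: next=.  (t=0,i=13, bit8=0)
  nb ..###: next=#  (t=0,i=1, bit7=1)
  nb ..##.: next=#  (t=0,i=18, bit6=1)
  nb ..#.#: next=.  (t=4,i=11, bit5=0)
  nb ..#..: next=#  (t=1,i=12, bit4=1)
  nb ...##: next=#  (t=0,i=0, bit3=1)
  nb ...#.: next=#  (t=1,i=11, bit2=1)
  nb ....#: next=#  (t=0,i=16, bit1=1)
  nb .....: next=.  (t=0,i=15, bit0=0)
  bits 11101001101110001000110011011110 = 3921186014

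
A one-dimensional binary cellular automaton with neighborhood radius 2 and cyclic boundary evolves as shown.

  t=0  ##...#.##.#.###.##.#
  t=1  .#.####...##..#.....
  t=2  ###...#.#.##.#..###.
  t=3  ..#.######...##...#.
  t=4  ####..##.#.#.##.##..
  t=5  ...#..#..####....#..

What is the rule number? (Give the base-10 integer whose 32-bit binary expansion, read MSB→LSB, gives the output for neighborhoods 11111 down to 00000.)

2956402277

  [31] ##### => #  t=3,i=6
  [30] ####. => .  t=1,i=5
  [29] ###.# => #  t=0,i=14
  [28] ###.. => #  t=0,i=1
  [27] ##.## => .  t=0,i=15
  [26] ##.#. => .  t=0,i=9
  [25] ##..# => .  t=1,i=12
  [24] ##... => .  t=0,i=2
  [23] #.### => .  t=0,i=12
  [22] #.##. => .  t=0,i=7
  [21] #.#.# => #  t=0,i=10
  [20] #.#.. => #  t=2,i=13
  [19] #..## => .  t=2,i=15
  [18] #..#. => #  t=1,i=13
  [17] #...# => #  t=0,i=3
  [16] #.... => #  t=1,i=16
  [15] .#### => .  t=1,i=4
  [14] .###. => .  t=0,i=0
  [13] .##.# => .  t=0,i=8
  [12] .##.. => #  t=1,i=11
  [11] .#.## => #  t=0,i=6
  [10] .#.#. => #  t=2,i=7
  [9] .#..# => #  t=2,i=14
  [8] .#... => .  t=1,i=15
  [7] ..### => .  t=2,i=16
  [6] ..##. => #  t=1,i=10
  [5] ..#.# => #  t=0,i=5
  [4] ..#.. => .  t=1,i=14
  [3] ...## => .  t=1,i=9
  [2] ...#. => #  t=0,i=4
  [1] ....# => .  t=1,i=19
  [0] ..... => #  t=1,i=17
  bits 10110000001101110001111001100101 = 2956402277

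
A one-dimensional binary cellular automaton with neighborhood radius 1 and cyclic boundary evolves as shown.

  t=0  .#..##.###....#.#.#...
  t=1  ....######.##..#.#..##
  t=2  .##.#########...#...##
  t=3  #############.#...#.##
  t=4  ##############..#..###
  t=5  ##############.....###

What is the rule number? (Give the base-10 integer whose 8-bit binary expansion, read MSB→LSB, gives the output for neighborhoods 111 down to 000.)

233

  [7] ### => #  t=0,i=8
  [6] ##. => #  t=0,i=5
  [5] #.# => #  t=0,i=6
  [4] #.. => .  t=0,i=2
  [3] .## => #  t=0,i=4
  [2] .#. => .  t=0,i=1
  [1] ..# => .  t=0,i=0
  [0] ... => #  t=0,i=11
  bits 11101001 = 233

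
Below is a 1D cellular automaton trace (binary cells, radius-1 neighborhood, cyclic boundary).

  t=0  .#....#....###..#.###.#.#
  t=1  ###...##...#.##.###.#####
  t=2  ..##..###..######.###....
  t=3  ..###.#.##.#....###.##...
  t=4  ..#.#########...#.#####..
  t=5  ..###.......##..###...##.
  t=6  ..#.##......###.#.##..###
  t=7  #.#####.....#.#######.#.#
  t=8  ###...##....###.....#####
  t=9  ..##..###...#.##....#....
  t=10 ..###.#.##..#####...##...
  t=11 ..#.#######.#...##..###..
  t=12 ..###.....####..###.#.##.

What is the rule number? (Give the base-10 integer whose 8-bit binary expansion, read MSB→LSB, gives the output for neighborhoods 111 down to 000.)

124

  [7] ### => .  t=0,i=12
  [6] ##. => #  t=0,i=13
  [5] #.# => #  t=0,i=0
  [4] #.. => #  t=0,i=2
  [3] .## => #  t=0,i=11
  [2] .#. => #  t=0,i=1
  [1] ..# => .  t=0,i=5
  [0] ... => .  t=0,i=3
  bits 01111100 = 124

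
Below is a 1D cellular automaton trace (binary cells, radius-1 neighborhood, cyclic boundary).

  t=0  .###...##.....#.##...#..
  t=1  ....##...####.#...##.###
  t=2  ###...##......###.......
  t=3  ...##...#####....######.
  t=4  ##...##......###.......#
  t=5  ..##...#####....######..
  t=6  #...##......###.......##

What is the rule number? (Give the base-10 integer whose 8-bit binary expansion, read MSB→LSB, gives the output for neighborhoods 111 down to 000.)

  ### -> .   bit 7 = 0  t=0,i=2
  ##. -> .   bit 6 = 0  t=0,i=3
  #.# -> .   bit 5 = 0  t=0,i=15
  #.. -> #   bit 4 = 1  t=0,i=4
  .## -> .   bit 3 = 0  t=0,i=1
  .#. -> #   bit 2 = 1  t=0,i=14
  ..# -> .   bit 1 = 0  t=0,i=0
  ... -> #   bit 0 = 1  t=0,i=5
  bits 00010101 = 21

21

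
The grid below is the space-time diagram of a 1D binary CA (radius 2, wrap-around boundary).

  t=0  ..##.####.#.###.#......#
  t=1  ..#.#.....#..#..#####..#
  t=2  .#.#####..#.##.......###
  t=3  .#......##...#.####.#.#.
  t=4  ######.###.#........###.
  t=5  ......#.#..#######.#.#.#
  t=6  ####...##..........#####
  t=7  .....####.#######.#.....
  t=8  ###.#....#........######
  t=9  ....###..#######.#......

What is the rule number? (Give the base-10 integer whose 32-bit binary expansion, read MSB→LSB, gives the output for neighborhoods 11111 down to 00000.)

171398489

  [31] ##### => .  t=1,i=18
  [30] ####. => .  t=0,i=7
  [29] ###.# => .  t=0,i=8
  [28] ###.. => .  t=1,i=20
  [27] ##.## => #  t=0,i=4
  [26] ##.#. => .  t=0,i=9
  [25] ##..# => #  t=1,i=21
  [24] ##... => .  t=2,i=14
  [23] #.### => .  t=0,i=5
  [22] #.##. => .  t=2,i=12
  [21] #.#.# => #  t=0,i=10
  [20] #.#.. => #  t=0,i=16
  [19] #..## => .  t=0,i=1
  [18] #..#. => #  t=1,i=1
  [17] #...# => #  t=3,i=11
  [16] #.... => #  t=0,i=18
  [15] .#### => .  t=0,i=6
  [14] .###. => #  t=0,i=13
  [13] .##.# => .  t=0,i=3
  [12] .##.. => #  t=2,i=13
  [11] .#.## => .  t=0,i=11
  [10] .#.#. => #  t=1,i=3
  [9] .#..# => .  t=0,i=0
  [8] .#... => #  t=0,i=17
  [7] ..### => .  t=1,i=16
  [6] ..##. => #  t=0,i=2
  [5] ..#.# => .  t=1,i=2
  [4] ..#.. => #  t=0,i=23
  [3] ...## => #  t=2,i=20
  [2] ...#. => .  t=0,i=22
  [1] ....# => .  t=0,i=21
  [0] ..... => #  t=0,i=19
  bits 00001010001101110101010101011001 = 171398489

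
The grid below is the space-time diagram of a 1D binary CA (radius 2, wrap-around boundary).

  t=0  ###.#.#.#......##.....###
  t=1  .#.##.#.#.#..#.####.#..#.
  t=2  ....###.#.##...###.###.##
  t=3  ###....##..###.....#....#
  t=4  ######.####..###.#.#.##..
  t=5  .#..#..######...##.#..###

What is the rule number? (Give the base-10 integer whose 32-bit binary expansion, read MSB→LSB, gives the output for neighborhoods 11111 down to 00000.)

1471918674

  ##### -> .   bit 31 = 0  t=0,i=0
  ####. -> #   bit 30 = 1  t=0,i=1
  ###.# -> .   bit 29 = 0  t=0,i=2
  ###.. -> #   bit 28 = 1  t=3,i=2
  ##.## -> .   bit 27 = 0  t=2,i=18
  ##.#. -> #   bit 26 = 1  t=0,i=3
  ##..# -> #   bit 25 = 1  t=3,i=9
  ##... -> #   bit 24 = 1  t=0,i=17
  #.### -> #   bit 23 = 1  t=1,i=15
  #.##. -> .   bit 22 = 0  t=1,i=3
  #.#.# -> #   bit 21 = 1  t=0,i=4
  #.#.. -> #   bit 20 = 1  t=0,i=8
  #..## -> #   bit 19 = 1  t=3,i=10
  #..#. -> .   bit 18 = 0  t=1,i=0
  #...# -> #   bit 17 = 1  t=2,i=13
  #.... -> #   bit 16 = 1  t=0,i=10
  .#### -> #   bit 15 = 1  t=0,i=23
  .###. -> .   bit 14 = 0  t=2,i=5
  .##.# -> #   bit 13 = 1  t=1,i=4
  .##.. -> #   bit 12 = 1  t=0,i=16
  .#.## -> .   bit 11 = 0  t=1,i=2
  .#.#. -> .   bit 10 = 0  t=0,i=5
  .#..# -> #   bit 9 = 1  t=1,i=11
  .#... -> .   bit 8 = 0  t=0,i=9
  ..### -> .   bit 7 = 0  t=0,i=22
  ..##. -> #   bit 6 = 1  t=0,i=15
  ..#.# -> .   bit 5 = 0  t=1,i=1
  ..#.. -> #   bit 4 = 1  t=1,i=23
  ...## -> .   bit 3 = 0  t=0,i=14
  ...#. -> .   bit 2 = 0  t=3,i=18
  ....# -> #   bit 1 = 1  t=0,i=13
  ..... -> .   bit 0 = 0  t=0,i=11
  bits 01010111101110111011001001010010 = 1471918674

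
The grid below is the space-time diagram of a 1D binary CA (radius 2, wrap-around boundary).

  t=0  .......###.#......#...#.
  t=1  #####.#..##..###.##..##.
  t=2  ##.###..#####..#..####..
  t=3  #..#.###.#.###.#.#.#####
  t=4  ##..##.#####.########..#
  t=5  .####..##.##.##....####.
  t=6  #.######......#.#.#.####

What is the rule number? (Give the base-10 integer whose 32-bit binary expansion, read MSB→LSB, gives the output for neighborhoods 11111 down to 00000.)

1990827101

  [31] ##### => .  t=1,i=2
  [30] ####. => #  t=1,i=3
  [29] ###.# => #  t=0,i=9
  [28] ###.. => #  t=2,i=5
  [27] ##.## => .  t=1,i=16
  [26] ##.#. => #  t=0,i=10
  [25] ##..# => #  t=1,i=11
  [24] ##... => .  t=5,i=15
  [23] #.### => #  t=1,i=0
  [22] #.##. => .  t=1,i=17
  [21] #.#.# => #  t=3,i=9
  [20] #.#.. => .  t=0,i=11
  [19] #..## => #  t=1,i=8
  [18] #..#. => .  t=2,i=14
  [17] #...# => .  t=0,i=20
  [16] #.... => #  t=0,i=0
  [15] .#### => #  t=1,i=1
  [14] .###. => .  t=0,i=8
  [13] .##.# => .  t=1,i=22
  [12] .##.. => #  t=1,i=10
  [11] .#.## => #  t=3,i=4
  [10] .#.#. => #  t=3,i=16
  [9] .#..# => .  t=1,i=7
  [8] .#... => .  t=0,i=12
  [7] ..### => .  t=0,i=7
  [6] ..##. => #  t=1,i=9
  [5] ..#.# => .  t=3,i=3
  [4] ..#.. => #  t=0,i=18
  [3] ...## => #  t=0,i=6
  [2] ...#. => #  t=0,i=17
  [1] ....# => .  t=0,i=5
  [0] ..... => #  t=0,i=1
  bits 01110110101010011001110001011101 = 1990827101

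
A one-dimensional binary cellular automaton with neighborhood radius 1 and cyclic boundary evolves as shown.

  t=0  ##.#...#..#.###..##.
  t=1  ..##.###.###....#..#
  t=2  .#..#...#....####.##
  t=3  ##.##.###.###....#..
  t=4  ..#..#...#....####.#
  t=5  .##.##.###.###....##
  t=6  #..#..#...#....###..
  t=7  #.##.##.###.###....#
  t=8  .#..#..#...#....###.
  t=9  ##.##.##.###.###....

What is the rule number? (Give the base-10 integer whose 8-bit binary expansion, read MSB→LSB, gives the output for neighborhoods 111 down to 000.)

39

  ### -> .   bit 7 = 0  t=0,i=13
  ##. -> .   bit 6 = 0  t=0,i=1
  #.# -> #   bit 5 = 1  t=0,i=2
  #.. -> .   bit 4 = 0  t=0,i=4
  .## -> .   bit 3 = 0  t=0,i=0
  .#. -> #   bit 2 = 1  t=0,i=3
  ..# -> #   bit 1 = 1  t=0,i=6
  ... -> #   bit 0 = 1  t=0,i=5
  bits 00100111 = 39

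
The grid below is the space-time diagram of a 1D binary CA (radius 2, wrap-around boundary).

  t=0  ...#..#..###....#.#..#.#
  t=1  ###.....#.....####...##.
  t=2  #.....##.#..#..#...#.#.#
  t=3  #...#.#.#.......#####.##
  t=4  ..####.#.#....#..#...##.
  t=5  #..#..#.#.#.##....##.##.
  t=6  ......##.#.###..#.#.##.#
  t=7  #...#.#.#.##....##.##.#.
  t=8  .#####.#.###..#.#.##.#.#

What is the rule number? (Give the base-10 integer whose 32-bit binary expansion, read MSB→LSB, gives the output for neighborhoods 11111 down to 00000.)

214605158

  [31] ##### => .  t=3,i=18
  [30] ####. => .  t=1,i=16
  [29] ###.# => .  t=3,i=20
  [28] ###.. => .  t=0,i=11
  [27] ##.## => #  t=1,i=23
  [26] ##.#. => #  t=2,i=8
  [25] ##..# => .  t=6,i=14
  [24] ##... => .  t=0,i=12
  [23] #.### => #  t=1,i=0
  [22] #.##. => #  t=2,i=23
  [21] #.#.# => .  t=2,i=21
  [20] #.#.. => .  t=0,i=18
  [19] #..## => #  t=0,i=8
  [18] #..#. => .  t=0,i=5
  [17] #...# => #  t=0,i=1
  [16] #.... => .  t=0,i=13
  [15] .#### => #  t=1,i=15
  [14] .###. => .  t=0,i=10
  [13] .##.# => .  t=1,i=22
  [12] .##.. => #  t=2,i=0
  [11] .#.## => #  t=2,i=22
  [10] .#.#. => #  t=0,i=17
  [9] .#..# => .  t=0,i=4
  [8] .#... => #  t=0,i=0
  [7] ..### => .  t=0,i=9
  [6] ..##. => #  t=1,i=21
  [5] ..#.# => #  t=0,i=16
  [4] ..#.. => .  t=0,i=3
  [3] ...## => .  t=1,i=13
  [2] ...#. => #  t=0,i=2
  [1] ....# => #  t=0,i=14
  [0] ..... => .  t=1,i=5
  bits 00001100110010101001110101100110 = 214605158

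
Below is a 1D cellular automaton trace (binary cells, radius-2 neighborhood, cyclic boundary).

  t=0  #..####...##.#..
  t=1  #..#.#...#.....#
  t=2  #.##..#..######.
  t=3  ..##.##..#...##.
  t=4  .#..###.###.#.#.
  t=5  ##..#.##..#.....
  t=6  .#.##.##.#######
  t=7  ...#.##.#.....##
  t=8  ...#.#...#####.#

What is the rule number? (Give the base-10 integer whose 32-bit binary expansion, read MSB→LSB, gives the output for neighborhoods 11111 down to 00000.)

  nb #####: next=.  (t=2,i=11, bit31=0)
  nb ####.: next=#  (t=0,i=5, bit30=1)
  nb ###.#: next=#  (t=2,i=14, bit29=1)
  nb ###..: next=.  (t=0,i=6, bit28=0)
  nb ##.##: next=#  (t=3,i=4, bit27=1)
  nb ##.#.: next=.  (t=0,i=12, bit26=0)
  nb ##..#: next=.  (t=1,i=1, bit25=0)
  nb ##...: next=.  (t=0,i=7, bit24=0)
  nb #.###: next=.  (t=4,i=8, bit23=0)
  nb #.##.: next=#  (t=2,i=2, bit22=1)
  nb #.#.#: next=.  (t=2,i=0, bit21=0)
  nb #.#..: next=.  (t=0,i=13, bit20=0)
  nb #..##: next=.  (t=0,i=2, bit19=0)
  nb #..#.: next=#  (t=0,i=15, bit18=1)
  nb #...#: next=.  (t=0,i=8, bit17=0)
  nb #....: next=#  (t=1,i=11, bit16=1)
  nb .####: next=.  (t=0,i=4, bit15=0)
  nb .###.: next=.  (t=4,i=5, bit14=0)
  nb .##.#: next=.  (t=0,i=11, bit13=0)
  nb .##..: next=#  (t=1,i=0, bit12=1)
  nb .#.##: next=.  (t=2,i=1, bit11=0)
  nb .#.#.: next=.  (t=1,i=4, bit10=0)
  nb .#..#: next=.  (t=0,i=1, bit9=0)
  nb .#...: next=#  (t=1,i=6, bit8=1)
  nb ..###: next=#  (t=0,i=3, bit7=1)
  nb ..##.: next=.  (t=0,i=10, bit6=0)
  nb ..#.#: next=#  (t=1,i=3, bit5=1)
  nb ..#..: next=#  (t=0,i=0, bit4=1)
  nb ...##: next=#  (t=0,i=9, bit3=1)
  nb ...#.: next=.  (t=1,i=8, bit2=0)
  nb ....#: next=#  (t=1,i=13, bit1=1)
  nb .....: next=#  (t=1,i=12, bit0=1)
  bits 01101000010001010001000110111011 = 1749356987

1749356987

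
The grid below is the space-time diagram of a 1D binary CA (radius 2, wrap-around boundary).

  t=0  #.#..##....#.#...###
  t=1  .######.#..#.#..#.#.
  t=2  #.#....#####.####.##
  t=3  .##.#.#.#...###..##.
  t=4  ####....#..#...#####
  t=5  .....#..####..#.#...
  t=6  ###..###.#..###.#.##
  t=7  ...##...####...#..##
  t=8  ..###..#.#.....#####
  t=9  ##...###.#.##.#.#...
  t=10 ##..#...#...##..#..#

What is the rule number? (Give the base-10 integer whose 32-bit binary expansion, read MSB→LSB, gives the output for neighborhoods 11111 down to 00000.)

  ##### -> .   bit 31 = 0  t=1,i=3
  ####. -> .   bit 30 = 0  t=0,i=19
  ###.# -> .   bit 29 = 0  t=0,i=0
  ###.. -> .   bit 28 = 0  t=3,i=14
  ##.## -> #   bit 27 = 1  t=2,i=12
  ##.#. -> #   bit 26 = 1  t=0,i=1
  ##..# -> #   bit 25 = 1  t=3,i=15
  ##... -> .   bit 24 = 0  t=0,i=7
  #.### -> #   bit 23 = 1  t=2,i=13
  #.##. -> .   bit 22 = 0  t=9,i=11
  #.#.# -> .   bit 21 = 0  t=3,i=4
  #.#.. -> #   bit 20 = 1  t=0,i=2
  #..## -> #   bit 19 = 1  t=0,i=4
  #..#. -> #   bit 18 = 1  t=1,i=10
  #...# -> .   bit 17 = 0  t=0,i=15
  #.... -> #   bit 16 = 1  t=0,i=8
  .#### -> #   bit 15 = 1  t=0,i=18
  .###. -> .   bit 14 = 0  t=2,i=19
  .##.# -> #   bit 13 = 1  t=3,i=2
  .##.. -> #   bit 12 = 1  t=0,i=6
  .#.## -> .   bit 11 = 0  t=6,i=17
  .#.#. -> .   bit 10 = 0  t=0,i=12
  .#..# -> #   bit 9 = 1  t=0,i=3
  .#... -> .   bit 8 = 0  t=0,i=14
  ..### -> .   bit 7 = 0  t=0,i=17
  ..##. -> #   bit 6 = 1  t=0,i=5
  ..#.# -> #   bit 5 = 1  t=0,i=11
  ..#.. -> #   bit 4 = 1  t=4,i=8
  ...## -> #   bit 3 = 1  t=0,i=16
  ...#. -> .   bit 2 = 0  t=0,i=10
  ....# -> .   bit 1 = 0  t=0,i=9
  ..... -> #   bit 0 = 1  t=5,i=0
  bits 00001110100111011011001001111001 = 245215865

245215865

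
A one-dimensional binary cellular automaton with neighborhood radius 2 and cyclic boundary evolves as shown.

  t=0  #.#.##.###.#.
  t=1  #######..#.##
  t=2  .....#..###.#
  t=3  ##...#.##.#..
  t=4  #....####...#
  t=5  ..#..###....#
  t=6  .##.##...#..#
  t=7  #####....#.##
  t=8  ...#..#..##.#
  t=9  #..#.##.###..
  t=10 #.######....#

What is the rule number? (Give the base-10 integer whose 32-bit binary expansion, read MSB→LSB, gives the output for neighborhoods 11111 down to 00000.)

1752018416

  ##### -> .   bit 31 = 0  t=1,i=0
  ####. -> #   bit 30 = 1  t=1,i=5
  ###.# -> #   bit 29 = 1  t=0,i=9
  ###.. -> .   bit 28 = 0  t=1,i=6
  ##.## -> #   bit 27 = 1  t=0,i=6
  ##.#. -> .   bit 26 = 0  t=0,i=10
  ##..# -> .   bit 25 = 0  t=1,i=7
  ##... -> .   bit 24 = 0  t=3,i=2
  #.### -> .   bit 23 = 0  t=0,i=7
  #.##. -> #   bit 22 = 1  t=0,i=4
  #.#.# -> #   bit 21 = 1  t=0,i=0
  #.#.. -> .   bit 20 = 0  t=2,i=12
  #..## -> #   bit 19 = 1  t=2,i=7
  #..#. -> #   bit 18 = 1  t=1,i=8
  #...# -> .   bit 17 = 0  t=3,i=3
  #.... -> #   bit 16 = 1  t=2,i=1
  .#### -> #   bit 15 = 1  t=1,i=12
  .###. -> .   bit 14 = 0  t=0,i=8
  .##.# -> #   bit 13 = 1  t=0,i=5
  .##.. -> .   bit 12 = 0  t=3,i=1
  .#.## -> #   bit 11 = 1  t=0,i=3
  .#.#. -> #   bit 10 = 1  t=0,i=1
  .#..# -> .   bit 9 = 0  t=2,i=6
  .#... -> #   bit 8 = 1  t=2,i=0
  ..### -> #   bit 7 = 1  t=2,i=8
  ..##. -> #   bit 6 = 1  t=3,i=0
  ..#.# -> #   bit 5 = 1  t=1,i=9
  ..#.. -> #   bit 4 = 1  t=2,i=5
  ...## -> .   bit 3 = 0  t=4,i=4
  ...#. -> .   bit 2 = 0  t=2,i=4
  ....# -> .   bit 1 = 0  t=2,i=3
  ..... -> .   bit 0 = 0  t=2,i=2
  bits 01101000011011011010110111110000 = 1752018416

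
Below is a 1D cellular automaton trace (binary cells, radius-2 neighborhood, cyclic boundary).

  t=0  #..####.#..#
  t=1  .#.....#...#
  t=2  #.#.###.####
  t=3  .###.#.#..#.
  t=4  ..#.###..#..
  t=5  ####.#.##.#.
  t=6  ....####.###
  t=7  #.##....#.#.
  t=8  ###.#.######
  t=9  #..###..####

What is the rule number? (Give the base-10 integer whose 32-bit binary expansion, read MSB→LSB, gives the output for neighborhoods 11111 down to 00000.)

2405846383

  #####|#  b31=1 t=2,i=10
  ####.|.  b30=0 t=0,i=5
  ###.#|.  b29=0 t=0,i=6
  ###..|.  b28=0 t=4,i=6
  ##.##|#  b27=1 t=2,i=7
  ##.#.|#  b26=1 t=0,i=7
  ##..#|#  b25=1 t=0,i=1
  ##...|#  b24=1 t=6,i=0
  #.###|.  b23=0 t=2,i=4
  #.##.|#  b22=1 t=5,i=7
  #.#.#|#  b21=1 t=2,i=2
  #.#..|.  b20=0 t=0,i=8
  #..##|.  b19=0 t=0,i=2
  #..#.|#  b18=1 t=3,i=9
  #...#|#  b17=1 t=1,i=9
  #....|.  b16=0 t=1,i=3
  .####|.  b15=0 t=0,i=4
  .###.|#  b14=1 t=2,i=5
  .##.#|.  b13=0 t=5,i=8
  .##..|.  b12=0 t=0,i=0
  .#.##|#  b11=1 t=2,i=3
  .#.#.|#  b10=1 t=1,i=0
  .#..#|.  b9=0 t=0,i=9
  .#...|#  b8=1 t=1,i=2
  ..###|.  b7=0 t=0,i=3
  ..##.|#  b6=1 t=0,i=11
  ..#.#|#  b5=1 t=1,i=11
  ..#..|.  b4=0 t=1,i=7
  ...##|#  b3=1 t=6,i=3
  ...#.|#  b2=1 t=1,i=6
  ....#|#  b1=1 t=1,i=5
  .....|#  b0=1 t=1,i=4
  bits 10001111011001100100110101101111 = 2405846383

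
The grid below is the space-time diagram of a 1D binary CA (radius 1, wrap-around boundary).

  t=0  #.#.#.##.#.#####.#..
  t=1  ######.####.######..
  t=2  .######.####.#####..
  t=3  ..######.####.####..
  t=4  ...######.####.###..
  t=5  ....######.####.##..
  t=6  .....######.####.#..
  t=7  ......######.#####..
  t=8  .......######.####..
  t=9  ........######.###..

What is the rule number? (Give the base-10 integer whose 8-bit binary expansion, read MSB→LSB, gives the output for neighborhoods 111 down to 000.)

228

  ###|#  b7=1 t=0,i=12
  ##.|#  b6=1 t=0,i=7
  #.#|#  b5=1 t=0,i=1
  #..|.  b4=0 t=0,i=18
  .##|.  b3=0 t=0,i=6
  .#.|#  b2=1 t=0,i=0
  ..#|.  b1=0 t=0,i=19
  ...|.  b0=0 t=2,i=19
  bits 11100100 = 228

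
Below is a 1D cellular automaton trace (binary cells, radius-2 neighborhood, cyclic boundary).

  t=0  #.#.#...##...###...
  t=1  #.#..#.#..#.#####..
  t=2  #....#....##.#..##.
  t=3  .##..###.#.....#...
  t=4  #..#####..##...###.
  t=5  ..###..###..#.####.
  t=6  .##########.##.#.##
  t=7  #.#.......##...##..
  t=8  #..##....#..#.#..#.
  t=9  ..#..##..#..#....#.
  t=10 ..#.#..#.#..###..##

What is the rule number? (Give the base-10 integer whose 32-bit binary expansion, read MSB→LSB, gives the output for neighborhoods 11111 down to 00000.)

992594360

  [31] ##### => .  t=1,i=14
  [30] ####. => .  t=1,i=15
  [29] ###.# => #  t=3,i=7
  [28] ###.. => #  t=0,i=15
  [27] ##.## => #  t=6,i=0
  [26] ##.#. => .  t=2,i=12
  [25] ##..# => #  t=1,i=17
  [24] ##... => #  t=0,i=10
  [23] #.### => .  t=1,i=12
  [22] #.##. => .  t=6,i=12
  [21] #.#.# => #  t=0,i=2
  [20] #.#.. => .  t=0,i=4
  [19] #..## => #  t=2,i=15
  [18] #..#. => .  t=1,i=4
  [17] #...# => .  t=0,i=6
  [16] #.... => #  t=2,i=2
  [15] .#### => #  t=1,i=13
  [14] .###. => #  t=0,i=14
  [13] .##.# => .  t=2,i=11
  [12] .##.. => .  t=0,i=9
  [11] .#.## => #  t=1,i=11
  [10] .#.#. => .  t=0,i=1
  [9] .#..# => .  t=1,i=3
  [8] .#... => #  t=0,i=5
  [7] ..### => #  t=0,i=13
  [6] ..##. => .  t=0,i=8
  [5] ..#.# => #  t=0,i=0
  [4] ..#.. => #  t=2,i=5
  [3] ...## => #  t=0,i=7
  [2] ...#. => .  t=0,i=18
  [1] ....# => .  t=2,i=3
  [0] ..... => .  t=3,i=12
  bits 00111011001010011100100110111000 = 992594360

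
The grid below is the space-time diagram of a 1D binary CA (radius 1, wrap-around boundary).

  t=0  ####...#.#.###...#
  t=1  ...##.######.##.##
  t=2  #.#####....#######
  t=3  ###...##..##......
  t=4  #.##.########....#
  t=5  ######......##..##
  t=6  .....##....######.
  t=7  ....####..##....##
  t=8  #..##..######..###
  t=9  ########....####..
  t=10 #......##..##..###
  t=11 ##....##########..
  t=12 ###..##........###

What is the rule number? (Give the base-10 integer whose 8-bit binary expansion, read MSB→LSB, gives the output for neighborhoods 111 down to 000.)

126

  ###|.  b7=0 t=0,i=0
  ##.|#  b6=1 t=0,i=3
  #.#|#  b5=1 t=0,i=8
  #..|#  b4=1 t=0,i=4
  .##|#  b3=1 t=0,i=11
  .#.|#  b2=1 t=0,i=7
  ..#|#  b1=1 t=0,i=6
  ...|.  b0=0 t=0,i=5
  bits 01111110 = 126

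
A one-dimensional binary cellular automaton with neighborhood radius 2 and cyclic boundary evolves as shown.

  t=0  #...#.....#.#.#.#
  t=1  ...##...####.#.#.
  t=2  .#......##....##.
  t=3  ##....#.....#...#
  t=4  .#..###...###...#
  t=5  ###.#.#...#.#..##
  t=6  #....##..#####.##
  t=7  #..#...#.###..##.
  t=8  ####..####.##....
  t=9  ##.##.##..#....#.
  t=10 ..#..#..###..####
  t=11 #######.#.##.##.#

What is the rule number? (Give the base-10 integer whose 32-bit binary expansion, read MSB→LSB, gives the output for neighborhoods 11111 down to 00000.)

  ##### -> #   bit 31 = 1  t=5,i=0
  ####. -> .   bit 30 = 0  t=1,i=10
  ###.# -> .   bit 29 = 0  t=1,i=11
  ###.. -> #   bit 28 = 1  t=3,i=1
  ##.## -> #   bit 27 = 1  t=6,i=14
  ##.#. -> .   bit 26 = 0  t=1,i=12
  ##..# -> #   bit 25 = 1  t=2,i=16
  ##... -> .   bit 24 = 0  t=0,i=1
  #.### -> #   bit 23 = 1  t=6,i=15
  #.##. -> .   bit 22 = 0  t=0,i=16
  #.#.# -> .   bit 21 = 0  t=0,i=12
  #.#.. -> #   bit 20 = 1  t=1,i=15
  #..## -> .   bit 19 = 0  t=4,i=3
  #..#. -> #   bit 18 = 1  t=2,i=0
  #...# -> .   bit 17 = 0  t=0,i=2
  #.... -> .   bit 16 = 0  t=0,i=6
  .#### -> #   bit 15 = 1  t=1,i=9
  .###. -> .   bit 14 = 0  t=3,i=0
  .##.# -> .   bit 13 = 0  t=7,i=15
  .##.. -> .   bit 12 = 0  t=0,i=0
  .#.## -> #   bit 11 = 1  t=0,i=15
  .#.#. -> #   bit 10 = 1  t=0,i=11
  .#..# -> #   bit 9 = 1  t=4,i=2
  .#... -> .   bit 8 = 0  t=0,i=5
  ..### -> #   bit 7 = 1  t=1,i=8
  ..##. -> .   bit 6 = 0  t=1,i=3
  ..#.# -> #   bit 5 = 1  t=0,i=10
  ..#.. -> #   bit 4 = 1  t=0,i=4
  ...## -> .   bit 3 = 0  t=1,i=2
  ...#. -> #   bit 2 = 1  t=0,i=3
  ....# -> #   bit 1 = 1  t=0,i=8
  ..... -> .   bit 0 = 0  t=0,i=7
  bits 10011010100101001000111010110110 = 2593427126

2593427126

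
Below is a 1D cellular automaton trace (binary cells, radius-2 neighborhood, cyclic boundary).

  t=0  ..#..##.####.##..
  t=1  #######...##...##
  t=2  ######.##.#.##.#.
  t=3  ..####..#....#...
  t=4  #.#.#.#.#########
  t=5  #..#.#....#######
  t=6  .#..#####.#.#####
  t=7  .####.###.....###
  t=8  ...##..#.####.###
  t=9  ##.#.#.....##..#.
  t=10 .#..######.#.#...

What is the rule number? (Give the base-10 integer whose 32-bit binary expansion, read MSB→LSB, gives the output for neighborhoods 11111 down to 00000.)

  nb #####: next=#  (t=1,i=0, bit31=1)
  nb ####.: next=#  (t=0,i=10, bit30=1)
  nb ###.#: next=#  (t=0,i=11, bit29=1)
  nb ###..: next=.  (t=1,i=6, bit28=0)
  nb ##.##: next=.  (t=0,i=7, bit27=0)
  nb ##.#.: next=.  (t=2,i=9, bit26=0)
  nb ##..#: next=#  (t=3,i=6, bit25=1)
  nb ##...: next=#  (t=0,i=15, bit24=1)
  nb #.###: next=.  (t=0,i=8, bit23=0)
  nb #.##.: next=.  (t=0,i=13, bit22=0)
  nb #.#.#: next=.  (t=2,i=10, bit21=0)
  nb #.#..: next=#  (t=5,i=5, bit20=1)
  nb #..##: next=#  (t=0,i=4, bit19=1)
  nb #..#.: next=.  (t=3,i=7, bit18=0)
  nb #...#: next=#  (t=1,i=8, bit17=1)
  nb #....: next=#  (t=0,i=16, bit16=1)
  nb .####: next=.  (t=0,i=9, bit15=0)
  nb .###.: next=#  (t=7,i=7, bit14=1)
  nb .##.#: next=#  (t=0,i=6, bit13=1)
  nb .##..: next=.  (t=0,i=14, bit12=0)
  nb .#.##: next=.  (t=2,i=11, bit11=0)
  nb .#.#.: next=#  (t=4,i=3, bit10=1)
  nb .#..#: next=#  (t=0,i=3, bit9=1)
  nb .#...: next=#  (t=3,i=9, bit8=1)
  nb ..###: next=#  (t=1,i=15, bit7=1)
  nb ..##.: next=#  (t=0,i=5, bit6=1)
  nb ..#.#: next=.  (t=5,i=3, bit5=0)
  nb ..#..: next=#  (t=0,i=2, bit4=1)
  nb ...##: next=.  (t=1,i=9, bit3=0)
  nb ...#.: next=#  (t=0,i=1, bit2=1)
  nb ....#: next=#  (t=0,i=0, bit1=1)
  nb .....: next=#  (t=3,i=16, bit0=1)
  bits 11100011000110110110011111010111 = 3810224087

3810224087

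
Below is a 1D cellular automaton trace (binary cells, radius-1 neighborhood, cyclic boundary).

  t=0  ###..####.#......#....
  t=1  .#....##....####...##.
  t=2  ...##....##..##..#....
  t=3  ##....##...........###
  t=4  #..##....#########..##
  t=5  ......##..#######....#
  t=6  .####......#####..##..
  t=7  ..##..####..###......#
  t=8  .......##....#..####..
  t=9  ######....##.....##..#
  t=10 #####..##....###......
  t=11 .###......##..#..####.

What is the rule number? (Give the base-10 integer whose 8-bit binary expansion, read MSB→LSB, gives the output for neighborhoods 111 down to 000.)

  ### -> #   bit 7 = 1  t=0,i=1
  ##. -> .   bit 6 = 0  t=0,i=2
  #.# -> .   bit 5 = 0  t=0,i=9
  #.. -> .   bit 4 = 0  t=0,i=3
  .## -> .   bit 3 = 0  t=0,i=0
  .#. -> .   bit 2 = 0  t=0,i=10
  ..# -> .   bit 1 = 0  t=0,i=4
  ... -> #   bit 0 = 1  t=0,i=12
  bits 10000001 = 129

129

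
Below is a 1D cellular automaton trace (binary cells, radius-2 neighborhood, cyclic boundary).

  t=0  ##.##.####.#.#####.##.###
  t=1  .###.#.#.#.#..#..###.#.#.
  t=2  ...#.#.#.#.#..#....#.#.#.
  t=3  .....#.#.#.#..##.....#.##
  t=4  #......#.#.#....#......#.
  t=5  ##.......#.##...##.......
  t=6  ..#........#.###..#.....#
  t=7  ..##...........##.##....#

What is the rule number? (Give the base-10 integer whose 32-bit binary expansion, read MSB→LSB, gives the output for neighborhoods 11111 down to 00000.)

997359896

  #####|.  b31=0 t=0,i=15
  ####.|.  b30=0 t=0,i=0
  ###.#|#  b29=1 t=0,i=1
  ###..|#  b28=1 t=6,i=15
  ##.##|#  b27=1 t=0,i=2
  ##.#.|.  b26=0 t=0,i=10
  ##..#|#  b25=1 t=6,i=16
  ##...|#  b24=1 t=3,i=0
  #.###|.  b23=0 t=0,i=6
  #.##.|#  b22=1 t=0,i=3
  #.#.#|#  b21=1 t=0,i=11
  #.#..|#  b20=1 t=1,i=11
  #..##|.  b19=0 t=1,i=0
  #..#.|.  b18=0 t=1,i=13
  #...#|#  b17=1 t=5,i=14
  #....|.  b16=0 t=2,i=0
  .####|#  b15=1 t=0,i=7
  .###.|.  b14=0 t=1,i=2
  .##.#|.  b13=0 t=0,i=4
  .##..|.  b12=0 t=3,i=15
  .#.##|.  b11=0 t=0,i=12
  .#.#.|.  b10=0 t=1,i=6
  .#..#|.  b9=0 t=1,i=12
  .#...|#  b8=1 t=2,i=15
  ..###|.  b7=0 t=1,i=1
  ..##.|.  b6=0 t=3,i=14
  ..#.#|.  b5=0 t=2,i=3
  ..#..|#  b4=1 t=1,i=14
  ...##|#  b3=1 t=5,i=15
  ...#.|.  b2=0 t=2,i=2
  ....#|.  b1=0 t=2,i=1
  .....|.  b0=0 t=3,i=2
  bits 00111011011100101000000100011000 = 997359896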